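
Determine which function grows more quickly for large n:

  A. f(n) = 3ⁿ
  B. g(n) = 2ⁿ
A

f(n) = 3ⁿ is O(3ⁿ), while g(n) = 2ⁿ is O(2ⁿ).
Since O(3ⁿ) grows faster than O(2ⁿ), f(n) dominates.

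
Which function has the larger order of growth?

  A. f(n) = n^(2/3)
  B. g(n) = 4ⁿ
B

f(n) = n^(2/3) is O(n^(2/3)), while g(n) = 4ⁿ is O(4ⁿ).
Since O(4ⁿ) grows faster than O(n^(2/3)), g(n) dominates.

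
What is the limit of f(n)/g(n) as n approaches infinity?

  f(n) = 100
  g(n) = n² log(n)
0

Since 100 (O(1)) grows slower than n² log(n) (O(n² log n)),
the ratio f(n)/g(n) → 0 as n → ∞.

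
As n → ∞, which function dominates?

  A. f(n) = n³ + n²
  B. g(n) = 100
A

f(n) = n³ + n² is O(n³), while g(n) = 100 is O(1).
Since O(n³) grows faster than O(1), f(n) dominates.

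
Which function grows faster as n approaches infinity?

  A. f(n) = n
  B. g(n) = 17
A

f(n) = n is O(n), while g(n) = 17 is O(1).
Since O(n) grows faster than O(1), f(n) dominates.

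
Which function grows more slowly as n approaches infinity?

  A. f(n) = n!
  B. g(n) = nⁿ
A

f(n) = n! is O(n!), while g(n) = nⁿ is O(nⁿ).
Since O(n!) grows slower than O(nⁿ), f(n) is dominated.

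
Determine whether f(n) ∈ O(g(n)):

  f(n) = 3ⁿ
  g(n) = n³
False

f(n) = 3ⁿ is O(3ⁿ), and g(n) = n³ is O(n³).
Since O(3ⁿ) grows faster than O(n³), f(n) = O(g(n)) is false.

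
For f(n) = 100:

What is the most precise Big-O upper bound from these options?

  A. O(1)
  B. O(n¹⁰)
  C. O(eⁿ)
A

f(n) = 100 is O(1).
All listed options are valid Big-O bounds (upper bounds),
but O(1) is the tightest (smallest valid bound).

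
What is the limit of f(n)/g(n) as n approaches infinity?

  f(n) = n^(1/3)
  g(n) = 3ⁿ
0

Since n^(1/3) (O(n^(1/3))) grows slower than 3ⁿ (O(3ⁿ)),
the ratio f(n)/g(n) → 0 as n → ∞.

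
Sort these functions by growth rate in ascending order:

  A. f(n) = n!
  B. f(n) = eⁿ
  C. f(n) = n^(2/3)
C < B < A

Comparing growth rates:
C = n^(2/3) is O(n^(2/3))
B = eⁿ is O(eⁿ)
A = n! is O(n!)

Therefore, the order from slowest to fastest is: C < B < A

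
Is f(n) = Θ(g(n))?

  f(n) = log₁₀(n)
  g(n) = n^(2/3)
False

f(n) = log₁₀(n) is O(log n), and g(n) = n^(2/3) is O(n^(2/3)).
Since they have different growth rates, f(n) = Θ(g(n)) is false.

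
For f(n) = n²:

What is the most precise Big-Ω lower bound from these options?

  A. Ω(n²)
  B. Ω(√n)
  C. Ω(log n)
A

f(n) = n² is Ω(n²).
All listed options are valid Big-Ω bounds (lower bounds),
but Ω(n²) is the tightest (largest valid bound).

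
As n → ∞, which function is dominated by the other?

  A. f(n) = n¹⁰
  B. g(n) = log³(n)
B

f(n) = n¹⁰ is O(n¹⁰), while g(n) = log³(n) is O(log³ n).
Since O(log³ n) grows slower than O(n¹⁰), g(n) is dominated.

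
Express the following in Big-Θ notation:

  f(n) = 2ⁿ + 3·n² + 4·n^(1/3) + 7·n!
Θ(n!)

Order the terms by growth rate: 4·n^(1/3) ≺ 3·n² ≺ 2ⁿ ≺ 7·n!.
The fastest-growing term 7·n! dominates as n → ∞; dropping its constant factor gives Θ(n!).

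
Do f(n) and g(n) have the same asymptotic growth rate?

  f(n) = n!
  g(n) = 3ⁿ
False

f(n) = n! is O(n!), and g(n) = 3ⁿ is O(3ⁿ).
Since they have different growth rates, f(n) = Θ(g(n)) is false.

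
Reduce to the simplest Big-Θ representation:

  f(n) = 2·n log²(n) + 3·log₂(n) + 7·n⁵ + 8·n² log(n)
Θ(n⁵)

Order the terms by growth rate: 3·log₂(n) ≺ 2·n log²(n) ≺ 8·n² log(n) ≺ 7·n⁵.
The fastest-growing term 7·n⁵ dominates as n → ∞; dropping its constant factor gives Θ(n⁵).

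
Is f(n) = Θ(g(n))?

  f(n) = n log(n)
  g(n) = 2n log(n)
True

f(n) = n log(n) and g(n) = 2n log(n) are both O(n log n).
Since they have the same asymptotic growth rate, f(n) = Θ(g(n)) is true.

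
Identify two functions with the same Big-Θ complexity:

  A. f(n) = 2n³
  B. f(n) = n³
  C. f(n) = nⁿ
A and B

Examining each function:
  A. 2n³ is O(n³)
  B. n³ is O(n³)
  C. nⁿ is O(nⁿ)

Functions A and B both have the same complexity class.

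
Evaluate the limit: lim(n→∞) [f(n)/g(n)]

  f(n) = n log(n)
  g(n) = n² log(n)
0

Since n log(n) (O(n log n)) grows slower than n² log(n) (O(n² log n)),
the ratio f(n)/g(n) → 0 as n → ∞.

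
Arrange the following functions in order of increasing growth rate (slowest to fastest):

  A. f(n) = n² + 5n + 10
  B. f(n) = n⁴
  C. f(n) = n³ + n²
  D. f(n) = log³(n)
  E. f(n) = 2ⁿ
D < A < C < B < E

Comparing growth rates:
D = log³(n) is O(log³ n)
A = n² + 5n + 10 is O(n²)
C = n³ + n² is O(n³)
B = n⁴ is O(n⁴)
E = 2ⁿ is O(2ⁿ)

Therefore, the order from slowest to fastest is: D < A < C < B < E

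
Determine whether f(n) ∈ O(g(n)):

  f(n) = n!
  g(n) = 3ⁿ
False

f(n) = n! is O(n!), and g(n) = 3ⁿ is O(3ⁿ).
Since O(n!) grows faster than O(3ⁿ), f(n) = O(g(n)) is false.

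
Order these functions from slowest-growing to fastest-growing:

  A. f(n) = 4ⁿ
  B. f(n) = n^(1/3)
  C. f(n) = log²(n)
C < B < A

Comparing growth rates:
C = log²(n) is O(log² n)
B = n^(1/3) is O(n^(1/3))
A = 4ⁿ is O(4ⁿ)

Therefore, the order from slowest to fastest is: C < B < A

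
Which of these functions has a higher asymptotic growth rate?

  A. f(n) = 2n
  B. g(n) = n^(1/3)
A

f(n) = 2n is O(n), while g(n) = n^(1/3) is O(n^(1/3)).
Since O(n) grows faster than O(n^(1/3)), f(n) dominates.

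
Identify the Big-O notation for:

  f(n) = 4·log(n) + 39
O(log n)

The dominant term in 4·log(n) + 39 is 4·log(n), which is Θ(log n).
Lower-order terms (39) are asymptotically negligible.
Constants are absorbed, so the tightest bound is O(log n).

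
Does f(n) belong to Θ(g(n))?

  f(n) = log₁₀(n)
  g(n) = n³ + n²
False

f(n) = log₁₀(n) is O(log n), and g(n) = n³ + n² is O(n³).
Since they have different growth rates, f(n) = Θ(g(n)) is false.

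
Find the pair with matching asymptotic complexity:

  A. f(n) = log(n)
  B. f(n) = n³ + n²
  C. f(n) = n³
B and C

Examining each function:
  A. log(n) is O(log n)
  B. n³ + n² is O(n³)
  C. n³ is O(n³)

Functions B and C both have the same complexity class.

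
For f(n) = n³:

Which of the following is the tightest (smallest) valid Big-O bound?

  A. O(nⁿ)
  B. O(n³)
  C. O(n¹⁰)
B

f(n) = n³ is O(n³).
All listed options are valid Big-O bounds (upper bounds),
but O(n³) is the tightest (smallest valid bound).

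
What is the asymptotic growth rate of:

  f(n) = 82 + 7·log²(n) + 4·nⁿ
Θ(nⁿ)

Order the terms by growth rate: 82 ≺ 7·log²(n) ≺ 4·nⁿ.
The fastest-growing term 4·nⁿ dominates as n → ∞; dropping its constant factor gives Θ(nⁿ).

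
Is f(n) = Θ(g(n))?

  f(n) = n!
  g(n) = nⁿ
False

f(n) = n! is O(n!), and g(n) = nⁿ is O(nⁿ).
Since they have different growth rates, f(n) = Θ(g(n)) is false.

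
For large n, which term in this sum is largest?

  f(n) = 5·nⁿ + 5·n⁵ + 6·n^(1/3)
5·nⁿ

Looking at each term:
  - 5·nⁿ is O(nⁿ)
  - 5·n⁵ is O(n⁵)
  - 6·n^(1/3) is O(n^(1/3))

The term 5·nⁿ (O(nⁿ)) grows fastest and dominates all others.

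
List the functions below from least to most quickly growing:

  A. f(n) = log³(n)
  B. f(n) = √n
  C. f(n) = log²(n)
C < A < B

Comparing growth rates:
C = log²(n) is O(log² n)
A = log³(n) is O(log³ n)
B = √n is O(√n)

Therefore, the order from slowest to fastest is: C < A < B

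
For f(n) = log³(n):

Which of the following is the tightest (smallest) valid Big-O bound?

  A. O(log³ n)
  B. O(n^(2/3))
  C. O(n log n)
A

f(n) = log³(n) is O(log³ n).
All listed options are valid Big-O bounds (upper bounds),
but O(log³ n) is the tightest (smallest valid bound).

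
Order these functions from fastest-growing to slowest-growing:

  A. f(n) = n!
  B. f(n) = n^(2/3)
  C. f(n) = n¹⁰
A > C > B

Comparing growth rates:
A = n! is O(n!)
C = n¹⁰ is O(n¹⁰)
B = n^(2/3) is O(n^(2/3))

Therefore, the order from fastest to slowest is: A > C > B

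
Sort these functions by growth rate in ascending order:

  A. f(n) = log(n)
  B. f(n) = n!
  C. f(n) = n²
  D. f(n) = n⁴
A < C < D < B

Comparing growth rates:
A = log(n) is O(log n)
C = n² is O(n²)
D = n⁴ is O(n⁴)
B = n! is O(n!)

Therefore, the order from slowest to fastest is: A < C < D < B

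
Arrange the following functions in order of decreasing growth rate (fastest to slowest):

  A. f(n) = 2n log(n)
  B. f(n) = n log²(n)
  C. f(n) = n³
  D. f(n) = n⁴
D > C > B > A

Comparing growth rates:
D = n⁴ is O(n⁴)
C = n³ is O(n³)
B = n log²(n) is O(n log² n)
A = 2n log(n) is O(n log n)

Therefore, the order from fastest to slowest is: D > C > B > A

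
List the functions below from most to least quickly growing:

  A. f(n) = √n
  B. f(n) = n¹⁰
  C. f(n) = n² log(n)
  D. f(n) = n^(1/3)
B > C > A > D

Comparing growth rates:
B = n¹⁰ is O(n¹⁰)
C = n² log(n) is O(n² log n)
A = √n is O(√n)
D = n^(1/3) is O(n^(1/3))

Therefore, the order from fastest to slowest is: B > C > A > D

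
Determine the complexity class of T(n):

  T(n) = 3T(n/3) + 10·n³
Θ(n³)

Master Theorem: a = 3, b = 3, f(n) = 10·n³.
Compute the critical exponent d = log₃(3) = 1.
Compare f(n) = Θ(n³) against n^d:
  k = 3 > d = 1, so f(n) = Ω(n^(d+ε)) — Case 3.
  Regularity: a·(n/b)^3/n^3 = a/b^3 = 3/27 < 1 ✓.
  The top-level work dominates: T(n) = Θ(f(n)) = Θ(n³).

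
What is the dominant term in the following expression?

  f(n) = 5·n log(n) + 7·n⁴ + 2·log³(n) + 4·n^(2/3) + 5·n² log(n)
7·n⁴

Looking at each term:
  - 5·n log(n) is O(n log n)
  - 7·n⁴ is O(n⁴)
  - 2·log³(n) is O(log³ n)
  - 4·n^(2/3) is O(n^(2/3))
  - 5·n² log(n) is O(n² log n)

The term 7·n⁴ (O(n⁴)) grows fastest and dominates all others.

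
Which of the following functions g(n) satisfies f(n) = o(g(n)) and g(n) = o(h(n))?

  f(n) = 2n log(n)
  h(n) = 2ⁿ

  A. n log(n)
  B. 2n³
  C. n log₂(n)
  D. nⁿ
B

We need g(n) with 2n log(n) = o(g(n)) and g(n) = o(2ⁿ), i.e. O(n log n) ≺ g ≺ O(2ⁿ).
Check each option:
  A. n log(n) — O(n log n) does not grow strictly faster than f(n)
  B. 2n³ — O(n³) is strictly between O(n log n) and O(2ⁿ) ✓
  C. n log₂(n) — O(n log n) does not grow strictly faster than f(n)
  D. nⁿ — O(nⁿ) does not grow strictly slower than h(n)

Only option B (2n³) lies strictly between.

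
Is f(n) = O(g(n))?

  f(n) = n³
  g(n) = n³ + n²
True

f(n) = n³ and g(n) = n³ + n² are both O(n³).
Big-O permits equal growth rates (f ≤ c·g for some c), so f(n) = O(g(n)) is true.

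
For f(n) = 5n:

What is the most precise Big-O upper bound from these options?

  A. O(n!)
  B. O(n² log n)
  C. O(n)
C

f(n) = 5n is O(n).
All listed options are valid Big-O bounds (upper bounds),
but O(n) is the tightest (smallest valid bound).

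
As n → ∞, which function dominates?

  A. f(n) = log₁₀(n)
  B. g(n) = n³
B

f(n) = log₁₀(n) is O(log n), while g(n) = n³ is O(n³).
Since O(n³) grows faster than O(log n), g(n) dominates.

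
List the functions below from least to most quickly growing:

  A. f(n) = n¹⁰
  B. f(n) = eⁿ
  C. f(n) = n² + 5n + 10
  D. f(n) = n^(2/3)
D < C < A < B

Comparing growth rates:
D = n^(2/3) is O(n^(2/3))
C = n² + 5n + 10 is O(n²)
A = n¹⁰ is O(n¹⁰)
B = eⁿ is O(eⁿ)

Therefore, the order from slowest to fastest is: D < C < A < B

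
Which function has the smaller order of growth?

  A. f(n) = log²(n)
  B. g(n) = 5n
A

f(n) = log²(n) is O(log² n), while g(n) = 5n is O(n).
Since O(log² n) grows slower than O(n), f(n) is dominated.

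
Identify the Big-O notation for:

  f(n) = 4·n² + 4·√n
O(n²)

The dominant term in 4·n² + 4·√n is 4·n², which is Θ(n²).
Lower-order terms (4·√n) are asymptotically negligible.
Constants are absorbed, so the tightest bound is O(n²).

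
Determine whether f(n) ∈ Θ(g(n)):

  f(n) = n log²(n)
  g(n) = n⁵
False

f(n) = n log²(n) is O(n log² n), and g(n) = n⁵ is O(n⁵).
Since they have different growth rates, f(n) = Θ(g(n)) is false.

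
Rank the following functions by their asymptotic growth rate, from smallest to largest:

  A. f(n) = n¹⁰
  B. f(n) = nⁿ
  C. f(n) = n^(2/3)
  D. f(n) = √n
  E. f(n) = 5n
D < C < E < A < B

Comparing growth rates:
D = √n is O(√n)
C = n^(2/3) is O(n^(2/3))
E = 5n is O(n)
A = n¹⁰ is O(n¹⁰)
B = nⁿ is O(nⁿ)

Therefore, the order from slowest to fastest is: D < C < E < A < B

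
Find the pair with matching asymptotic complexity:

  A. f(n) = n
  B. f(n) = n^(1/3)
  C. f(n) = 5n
A and C

Examining each function:
  A. n is O(n)
  B. n^(1/3) is O(n^(1/3))
  C. 5n is O(n)

Functions A and C both have the same complexity class.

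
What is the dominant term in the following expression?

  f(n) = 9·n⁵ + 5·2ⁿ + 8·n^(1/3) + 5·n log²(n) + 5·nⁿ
5·nⁿ

Looking at each term:
  - 9·n⁵ is O(n⁵)
  - 5·2ⁿ is O(2ⁿ)
  - 8·n^(1/3) is O(n^(1/3))
  - 5·n log²(n) is O(n log² n)
  - 5·nⁿ is O(nⁿ)

The term 5·nⁿ (O(nⁿ)) grows fastest and dominates all others.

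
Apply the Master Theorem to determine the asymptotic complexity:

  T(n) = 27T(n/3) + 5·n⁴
Θ(n⁴)

Master Theorem: a = 27, b = 3, f(n) = 5·n⁴.
Compute the critical exponent d = log₃(27) = 3.
Compare f(n) = Θ(n⁴) against n^d:
  k = 4 > d = 3, so f(n) = Ω(n^(d+ε)) — Case 3.
  Regularity: a·(n/b)^4/n^4 = a/b^4 = 27/81 < 1 ✓.
  The top-level work dominates: T(n) = Θ(f(n)) = Θ(n⁴).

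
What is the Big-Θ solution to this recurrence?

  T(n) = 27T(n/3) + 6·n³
Θ(n³ log n)

Master Theorem: a = 27, b = 3, f(n) = 6·n³.
Compute the critical exponent d = log₃(27) = 3.
Compare f(n) = Θ(n³) against n^d:
  k = 3 = d, so f(n) = Θ(n^d) — Case 2.
  Work is balanced across levels: T(n) = Θ(n^d log n) = Θ(n³ log n).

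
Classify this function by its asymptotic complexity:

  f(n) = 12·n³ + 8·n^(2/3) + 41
O(n³)

The dominant term in 12·n³ + 8·n^(2/3) + 41 is 12·n³, which is Θ(n³).
Lower-order terms (8·n^(2/3), 41) are asymptotically negligible.
Constants are absorbed, so the tightest bound is O(n³).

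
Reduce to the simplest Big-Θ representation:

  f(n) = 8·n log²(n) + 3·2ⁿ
Θ(2ⁿ)

Order the terms by growth rate: 8·n log²(n) ≺ 3·2ⁿ.
The fastest-growing term 3·2ⁿ dominates as n → ∞; dropping its constant factor gives Θ(2ⁿ).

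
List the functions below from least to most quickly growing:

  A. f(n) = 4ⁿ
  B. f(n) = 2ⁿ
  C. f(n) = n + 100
C < B < A

Comparing growth rates:
C = n + 100 is O(n)
B = 2ⁿ is O(2ⁿ)
A = 4ⁿ is O(4ⁿ)

Therefore, the order from slowest to fastest is: C < B < A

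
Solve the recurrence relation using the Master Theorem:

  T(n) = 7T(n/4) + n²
Θ(n²)

Master Theorem: a = 7, b = 4, f(n) = n².
Compute the critical exponent d = log₄(7) = 1.404.
Compare f(n) = Θ(n²) against n^d:
  k = 2 > d = 1.404, so f(n) = Ω(n^(d+ε)) — Case 3.
  Regularity: a·(n/b)^2/n^2 = a/b^2 = 7/16 < 1 ✓.
  The top-level work dominates: T(n) = Θ(f(n)) = Θ(n²).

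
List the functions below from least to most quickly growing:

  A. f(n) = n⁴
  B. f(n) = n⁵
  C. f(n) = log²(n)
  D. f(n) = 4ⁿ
C < A < B < D

Comparing growth rates:
C = log²(n) is O(log² n)
A = n⁴ is O(n⁴)
B = n⁵ is O(n⁵)
D = 4ⁿ is O(4ⁿ)

Therefore, the order from slowest to fastest is: C < A < B < D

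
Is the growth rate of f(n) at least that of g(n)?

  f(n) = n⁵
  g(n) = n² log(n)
True

f(n) = n⁵ is O(n⁵), and g(n) = n² log(n) is O(n² log n).
Since O(n⁵) grows at least as fast as O(n² log n), f(n) = Ω(g(n)) is true.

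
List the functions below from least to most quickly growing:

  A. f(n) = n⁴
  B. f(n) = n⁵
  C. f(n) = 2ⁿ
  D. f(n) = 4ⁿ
A < B < C < D

Comparing growth rates:
A = n⁴ is O(n⁴)
B = n⁵ is O(n⁵)
C = 2ⁿ is O(2ⁿ)
D = 4ⁿ is O(4ⁿ)

Therefore, the order from slowest to fastest is: A < B < C < D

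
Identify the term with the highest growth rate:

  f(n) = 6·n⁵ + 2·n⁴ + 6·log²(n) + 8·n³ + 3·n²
6·n⁵

Looking at each term:
  - 6·n⁵ is O(n⁵)
  - 2·n⁴ is O(n⁴)
  - 6·log²(n) is O(log² n)
  - 8·n³ is O(n³)
  - 3·n² is O(n²)

The term 6·n⁵ (O(n⁵)) grows fastest and dominates all others.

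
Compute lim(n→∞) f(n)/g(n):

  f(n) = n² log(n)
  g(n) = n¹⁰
0

Since n² log(n) (O(n² log n)) grows slower than n¹⁰ (O(n¹⁰)),
the ratio f(n)/g(n) → 0 as n → ∞.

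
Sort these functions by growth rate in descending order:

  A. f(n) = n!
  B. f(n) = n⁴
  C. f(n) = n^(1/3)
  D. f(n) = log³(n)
A > B > C > D

Comparing growth rates:
A = n! is O(n!)
B = n⁴ is O(n⁴)
C = n^(1/3) is O(n^(1/3))
D = log³(n) is O(log³ n)

Therefore, the order from fastest to slowest is: A > B > C > D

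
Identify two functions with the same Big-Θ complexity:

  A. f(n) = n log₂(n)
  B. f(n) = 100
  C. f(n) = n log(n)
A and C

Examining each function:
  A. n log₂(n) is O(n log n)
  B. 100 is O(1)
  C. n log(n) is O(n log n)

Functions A and C both have the same complexity class.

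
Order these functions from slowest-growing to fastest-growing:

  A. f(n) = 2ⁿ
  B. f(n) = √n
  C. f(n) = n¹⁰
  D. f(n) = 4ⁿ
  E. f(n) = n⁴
B < E < C < A < D

Comparing growth rates:
B = √n is O(√n)
E = n⁴ is O(n⁴)
C = n¹⁰ is O(n¹⁰)
A = 2ⁿ is O(2ⁿ)
D = 4ⁿ is O(4ⁿ)

Therefore, the order from slowest to fastest is: B < E < C < A < D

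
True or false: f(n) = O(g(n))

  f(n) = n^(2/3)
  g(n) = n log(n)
True

f(n) = n^(2/3) is O(n^(2/3)), and g(n) = n log(n) is O(n log n).
Since O(n^(2/3)) ⊆ O(n log n) (f grows no faster than g), f(n) = O(g(n)) is true.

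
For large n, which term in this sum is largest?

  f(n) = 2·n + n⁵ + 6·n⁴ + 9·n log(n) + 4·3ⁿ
4·3ⁿ

Looking at each term:
  - 2·n is O(n)
  - n⁵ is O(n⁵)
  - 6·n⁴ is O(n⁴)
  - 9·n log(n) is O(n log n)
  - 4·3ⁿ is O(3ⁿ)

The term 4·3ⁿ (O(3ⁿ)) grows fastest and dominates all others.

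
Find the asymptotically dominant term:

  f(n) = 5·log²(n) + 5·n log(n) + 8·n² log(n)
8·n² log(n)

Looking at each term:
  - 5·log²(n) is O(log² n)
  - 5·n log(n) is O(n log n)
  - 8·n² log(n) is O(n² log n)

The term 8·n² log(n) (O(n² log n)) grows fastest and dominates all others.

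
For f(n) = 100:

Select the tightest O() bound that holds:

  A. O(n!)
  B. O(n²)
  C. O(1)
C

f(n) = 100 is O(1).
All listed options are valid Big-O bounds (upper bounds),
but O(1) is the tightest (smallest valid bound).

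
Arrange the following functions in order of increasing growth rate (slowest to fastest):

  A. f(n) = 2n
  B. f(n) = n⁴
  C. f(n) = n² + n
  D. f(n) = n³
A < C < D < B

Comparing growth rates:
A = 2n is O(n)
C = n² + n is O(n²)
D = n³ is O(n³)
B = n⁴ is O(n⁴)

Therefore, the order from slowest to fastest is: A < C < D < B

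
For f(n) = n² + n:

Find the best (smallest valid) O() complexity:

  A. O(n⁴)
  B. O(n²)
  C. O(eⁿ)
B

f(n) = n² + n is O(n²).
All listed options are valid Big-O bounds (upper bounds),
but O(n²) is the tightest (smallest valid bound).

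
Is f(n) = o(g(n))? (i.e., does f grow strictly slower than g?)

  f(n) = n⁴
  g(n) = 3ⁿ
True

f(n) = n⁴ is O(n⁴), and g(n) = 3ⁿ is O(3ⁿ).
Since O(n⁴) grows strictly slower than O(3ⁿ), f(n) = o(g(n)) is true.
This means lim(n→∞) f(n)/g(n) = 0.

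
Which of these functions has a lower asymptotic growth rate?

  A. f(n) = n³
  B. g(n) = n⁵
A

f(n) = n³ is O(n³), while g(n) = n⁵ is O(n⁵).
Since O(n³) grows slower than O(n⁵), f(n) is dominated.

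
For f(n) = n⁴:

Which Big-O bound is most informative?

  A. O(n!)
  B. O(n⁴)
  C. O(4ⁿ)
B

f(n) = n⁴ is O(n⁴).
All listed options are valid Big-O bounds (upper bounds),
but O(n⁴) is the tightest (smallest valid bound).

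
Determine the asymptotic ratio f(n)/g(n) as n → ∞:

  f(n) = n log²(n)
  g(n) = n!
0

Since n log²(n) (O(n log² n)) grows slower than n! (O(n!)),
the ratio f(n)/g(n) → 0 as n → ∞.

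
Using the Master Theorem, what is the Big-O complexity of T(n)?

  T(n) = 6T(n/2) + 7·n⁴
Θ(n⁴)

Master Theorem: a = 6, b = 2, f(n) = 7·n⁴.
Compute the critical exponent d = log₂(6) = 2.585.
Compare f(n) = Θ(n⁴) against n^d:
  k = 4 > d = 2.585, so f(n) = Ω(n^(d+ε)) — Case 3.
  Regularity: a·(n/b)^4/n^4 = a/b^4 = 6/16 < 1 ✓.
  The top-level work dominates: T(n) = Θ(f(n)) = Θ(n⁴).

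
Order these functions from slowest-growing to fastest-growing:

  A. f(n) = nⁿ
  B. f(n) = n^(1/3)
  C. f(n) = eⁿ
B < C < A

Comparing growth rates:
B = n^(1/3) is O(n^(1/3))
C = eⁿ is O(eⁿ)
A = nⁿ is O(nⁿ)

Therefore, the order from slowest to fastest is: B < C < A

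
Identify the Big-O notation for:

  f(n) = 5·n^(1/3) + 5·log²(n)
O(n^(1/3))

The dominant term in 5·n^(1/3) + 5·log²(n) is 5·n^(1/3), which is Θ(n^(1/3)).
Lower-order terms (5·log²(n)) are asymptotically negligible.
Constants are absorbed, so the tightest bound is O(n^(1/3)).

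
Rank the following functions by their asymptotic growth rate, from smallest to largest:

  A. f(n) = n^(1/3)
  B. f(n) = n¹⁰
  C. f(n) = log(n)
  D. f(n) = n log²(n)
C < A < D < B

Comparing growth rates:
C = log(n) is O(log n)
A = n^(1/3) is O(n^(1/3))
D = n log²(n) is O(n log² n)
B = n¹⁰ is O(n¹⁰)

Therefore, the order from slowest to fastest is: C < A < D < B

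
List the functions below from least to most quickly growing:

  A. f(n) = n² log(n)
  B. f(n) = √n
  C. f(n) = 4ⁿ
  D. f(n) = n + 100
B < D < A < C

Comparing growth rates:
B = √n is O(√n)
D = n + 100 is O(n)
A = n² log(n) is O(n² log n)
C = 4ⁿ is O(4ⁿ)

Therefore, the order from slowest to fastest is: B < D < A < C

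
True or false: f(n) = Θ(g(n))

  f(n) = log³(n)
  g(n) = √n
False

f(n) = log³(n) is O(log³ n), and g(n) = √n is O(√n).
Since they have different growth rates, f(n) = Θ(g(n)) is false.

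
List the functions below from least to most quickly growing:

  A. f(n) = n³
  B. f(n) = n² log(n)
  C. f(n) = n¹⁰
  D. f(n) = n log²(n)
D < B < A < C

Comparing growth rates:
D = n log²(n) is O(n log² n)
B = n² log(n) is O(n² log n)
A = n³ is O(n³)
C = n¹⁰ is O(n¹⁰)

Therefore, the order from slowest to fastest is: D < B < A < C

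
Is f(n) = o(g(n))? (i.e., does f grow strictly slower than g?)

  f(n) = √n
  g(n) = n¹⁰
True

f(n) = √n is O(√n), and g(n) = n¹⁰ is O(n¹⁰).
Since O(√n) grows strictly slower than O(n¹⁰), f(n) = o(g(n)) is true.
This means lim(n→∞) f(n)/g(n) = 0.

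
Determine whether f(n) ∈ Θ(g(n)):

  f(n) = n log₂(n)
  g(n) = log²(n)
False

f(n) = n log₂(n) is O(n log n), and g(n) = log²(n) is O(log² n).
Since they have different growth rates, f(n) = Θ(g(n)) is false.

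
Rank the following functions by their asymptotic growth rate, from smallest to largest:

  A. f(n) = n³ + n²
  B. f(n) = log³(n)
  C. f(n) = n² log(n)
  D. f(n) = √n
B < D < C < A

Comparing growth rates:
B = log³(n) is O(log³ n)
D = √n is O(√n)
C = n² log(n) is O(n² log n)
A = n³ + n² is O(n³)

Therefore, the order from slowest to fastest is: B < D < C < A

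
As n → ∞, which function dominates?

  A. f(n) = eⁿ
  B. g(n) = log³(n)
A

f(n) = eⁿ is O(eⁿ), while g(n) = log³(n) is O(log³ n).
Since O(eⁿ) grows faster than O(log³ n), f(n) dominates.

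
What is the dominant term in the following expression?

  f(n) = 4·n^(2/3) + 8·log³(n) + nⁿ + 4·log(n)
nⁿ

Looking at each term:
  - 4·n^(2/3) is O(n^(2/3))
  - 8·log³(n) is O(log³ n)
  - nⁿ is O(nⁿ)
  - 4·log(n) is O(log n)

The term nⁿ (O(nⁿ)) grows fastest and dominates all others.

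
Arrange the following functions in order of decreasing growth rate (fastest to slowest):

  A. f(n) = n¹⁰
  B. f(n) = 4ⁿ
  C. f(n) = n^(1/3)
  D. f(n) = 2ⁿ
B > D > A > C

Comparing growth rates:
B = 4ⁿ is O(4ⁿ)
D = 2ⁿ is O(2ⁿ)
A = n¹⁰ is O(n¹⁰)
C = n^(1/3) is O(n^(1/3))

Therefore, the order from fastest to slowest is: B > D > A > C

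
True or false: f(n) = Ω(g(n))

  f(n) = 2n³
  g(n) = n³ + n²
True

f(n) = 2n³ and g(n) = n³ + n² are both O(n³).
Big-Ω permits equal growth rates (f ≥ c·g for some c > 0), so f(n) = Ω(g(n)) is true.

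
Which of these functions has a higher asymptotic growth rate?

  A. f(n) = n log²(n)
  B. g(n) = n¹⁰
B

f(n) = n log²(n) is O(n log² n), while g(n) = n¹⁰ is O(n¹⁰).
Since O(n¹⁰) grows faster than O(n log² n), g(n) dominates.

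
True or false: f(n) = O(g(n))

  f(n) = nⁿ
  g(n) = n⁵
False

f(n) = nⁿ is O(nⁿ), and g(n) = n⁵ is O(n⁵).
Since O(nⁿ) grows faster than O(n⁵), f(n) = O(g(n)) is false.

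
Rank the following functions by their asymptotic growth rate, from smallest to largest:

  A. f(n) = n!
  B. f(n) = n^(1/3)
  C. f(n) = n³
B < C < A

Comparing growth rates:
B = n^(1/3) is O(n^(1/3))
C = n³ is O(n³)
A = n! is O(n!)

Therefore, the order from slowest to fastest is: B < C < A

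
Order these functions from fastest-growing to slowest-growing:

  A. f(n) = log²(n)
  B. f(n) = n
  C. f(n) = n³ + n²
C > B > A

Comparing growth rates:
C = n³ + n² is O(n³)
B = n is O(n)
A = log²(n) is O(log² n)

Therefore, the order from fastest to slowest is: C > B > A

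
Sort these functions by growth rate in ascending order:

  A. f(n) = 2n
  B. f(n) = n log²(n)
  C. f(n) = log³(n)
C < A < B

Comparing growth rates:
C = log³(n) is O(log³ n)
A = 2n is O(n)
B = n log²(n) is O(n log² n)

Therefore, the order from slowest to fastest is: C < A < B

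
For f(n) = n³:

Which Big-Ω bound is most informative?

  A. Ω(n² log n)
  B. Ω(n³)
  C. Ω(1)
B

f(n) = n³ is Ω(n³).
All listed options are valid Big-Ω bounds (lower bounds),
but Ω(n³) is the tightest (largest valid bound).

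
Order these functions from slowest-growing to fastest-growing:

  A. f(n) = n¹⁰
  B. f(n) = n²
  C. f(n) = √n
C < B < A

Comparing growth rates:
C = √n is O(√n)
B = n² is O(n²)
A = n¹⁰ is O(n¹⁰)

Therefore, the order from slowest to fastest is: C < B < A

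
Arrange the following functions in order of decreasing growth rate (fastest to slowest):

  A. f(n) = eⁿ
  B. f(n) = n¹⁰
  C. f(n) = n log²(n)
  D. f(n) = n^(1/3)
A > B > C > D

Comparing growth rates:
A = eⁿ is O(eⁿ)
B = n¹⁰ is O(n¹⁰)
C = n log²(n) is O(n log² n)
D = n^(1/3) is O(n^(1/3))

Therefore, the order from fastest to slowest is: A > B > C > D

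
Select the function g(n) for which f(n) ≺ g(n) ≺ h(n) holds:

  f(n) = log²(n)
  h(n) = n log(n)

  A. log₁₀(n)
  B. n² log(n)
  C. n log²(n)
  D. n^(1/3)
D

We need g(n) with log²(n) = o(g(n)) and g(n) = o(n log(n)), i.e. O(log² n) ≺ g ≺ O(n log n).
Check each option:
  A. log₁₀(n) — O(log n) does not grow strictly faster than f(n)
  B. n² log(n) — O(n² log n) does not grow strictly slower than h(n)
  C. n log²(n) — O(n log² n) does not grow strictly slower than h(n)
  D. n^(1/3) — O(n^(1/3)) is strictly between O(log² n) and O(n log n) ✓

Only option D (n^(1/3)) lies strictly between.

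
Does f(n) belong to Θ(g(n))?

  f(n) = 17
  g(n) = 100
True

f(n) = 17 and g(n) = 100 are both O(1).
Since they have the same asymptotic growth rate, f(n) = Θ(g(n)) is true.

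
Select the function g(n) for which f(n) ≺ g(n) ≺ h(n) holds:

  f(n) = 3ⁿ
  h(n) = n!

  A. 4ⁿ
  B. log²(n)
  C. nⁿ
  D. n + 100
A

We need g(n) with 3ⁿ = o(g(n)) and g(n) = o(n!), i.e. O(3ⁿ) ≺ g ≺ O(n!).
Check each option:
  A. 4ⁿ — O(4ⁿ) is strictly between O(3ⁿ) and O(n!) ✓
  B. log²(n) — O(log² n) does not grow strictly faster than f(n)
  C. nⁿ — O(nⁿ) does not grow strictly slower than h(n)
  D. n + 100 — O(n) does not grow strictly faster than f(n)

Only option A (4ⁿ) lies strictly between.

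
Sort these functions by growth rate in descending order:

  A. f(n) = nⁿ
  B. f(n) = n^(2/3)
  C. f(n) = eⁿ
A > C > B

Comparing growth rates:
A = nⁿ is O(nⁿ)
C = eⁿ is O(eⁿ)
B = n^(2/3) is O(n^(2/3))

Therefore, the order from fastest to slowest is: A > C > B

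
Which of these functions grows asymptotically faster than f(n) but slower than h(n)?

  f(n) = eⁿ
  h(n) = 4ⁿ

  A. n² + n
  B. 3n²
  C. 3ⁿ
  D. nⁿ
C

We need g(n) with eⁿ = o(g(n)) and g(n) = o(4ⁿ), i.e. O(eⁿ) ≺ g ≺ O(4ⁿ).
Check each option:
  A. n² + n — O(n²) does not grow strictly faster than f(n)
  B. 3n² — O(n²) does not grow strictly faster than f(n)
  C. 3ⁿ — O(3ⁿ) is strictly between O(eⁿ) and O(4ⁿ) ✓
  D. nⁿ — O(nⁿ) does not grow strictly slower than h(n)

Only option C (3ⁿ) lies strictly between.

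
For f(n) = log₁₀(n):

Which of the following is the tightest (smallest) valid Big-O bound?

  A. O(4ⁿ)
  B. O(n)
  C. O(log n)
C

f(n) = log₁₀(n) is O(log n).
All listed options are valid Big-O bounds (upper bounds),
but O(log n) is the tightest (smallest valid bound).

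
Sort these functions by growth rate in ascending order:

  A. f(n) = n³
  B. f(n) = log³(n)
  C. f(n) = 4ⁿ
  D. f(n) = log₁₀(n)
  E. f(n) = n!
D < B < A < C < E

Comparing growth rates:
D = log₁₀(n) is O(log n)
B = log³(n) is O(log³ n)
A = n³ is O(n³)
C = 4ⁿ is O(4ⁿ)
E = n! is O(n!)

Therefore, the order from slowest to fastest is: D < B < A < C < E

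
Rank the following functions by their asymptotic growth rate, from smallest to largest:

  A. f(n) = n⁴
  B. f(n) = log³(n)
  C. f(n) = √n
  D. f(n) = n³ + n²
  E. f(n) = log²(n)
E < B < C < D < A

Comparing growth rates:
E = log²(n) is O(log² n)
B = log³(n) is O(log³ n)
C = √n is O(√n)
D = n³ + n² is O(n³)
A = n⁴ is O(n⁴)

Therefore, the order from slowest to fastest is: E < B < C < D < A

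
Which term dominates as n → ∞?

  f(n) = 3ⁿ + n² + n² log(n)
3ⁿ

Looking at each term:
  - 3ⁿ is O(3ⁿ)
  - n² is O(n²)
  - n² log(n) is O(n² log n)

The term 3ⁿ (O(3ⁿ)) grows fastest and dominates all others.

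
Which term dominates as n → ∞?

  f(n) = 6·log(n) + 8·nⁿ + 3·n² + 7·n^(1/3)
8·nⁿ

Looking at each term:
  - 6·log(n) is O(log n)
  - 8·nⁿ is O(nⁿ)
  - 3·n² is O(n²)
  - 7·n^(1/3) is O(n^(1/3))

The term 8·nⁿ (O(nⁿ)) grows fastest and dominates all others.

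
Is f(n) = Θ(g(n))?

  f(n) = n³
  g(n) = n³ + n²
True

f(n) = n³ and g(n) = n³ + n² are both O(n³).
Since they have the same asymptotic growth rate, f(n) = Θ(g(n)) is true.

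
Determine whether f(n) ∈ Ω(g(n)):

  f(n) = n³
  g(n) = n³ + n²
True

f(n) = n³ and g(n) = n³ + n² are both O(n³).
Big-Ω permits equal growth rates (f ≥ c·g for some c > 0), so f(n) = Ω(g(n)) is true.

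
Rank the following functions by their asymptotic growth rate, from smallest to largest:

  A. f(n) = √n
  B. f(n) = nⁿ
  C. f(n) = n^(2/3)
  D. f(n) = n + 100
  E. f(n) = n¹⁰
A < C < D < E < B

Comparing growth rates:
A = √n is O(√n)
C = n^(2/3) is O(n^(2/3))
D = n + 100 is O(n)
E = n¹⁰ is O(n¹⁰)
B = nⁿ is O(nⁿ)

Therefore, the order from slowest to fastest is: A < C < D < E < B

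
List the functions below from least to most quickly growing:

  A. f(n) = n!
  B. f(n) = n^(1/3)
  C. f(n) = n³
B < C < A

Comparing growth rates:
B = n^(1/3) is O(n^(1/3))
C = n³ is O(n³)
A = n! is O(n!)

Therefore, the order from slowest to fastest is: B < C < A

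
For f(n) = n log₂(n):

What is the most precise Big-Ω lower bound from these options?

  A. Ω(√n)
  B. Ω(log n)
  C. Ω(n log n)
C

f(n) = n log₂(n) is Ω(n log n).
All listed options are valid Big-Ω bounds (lower bounds),
but Ω(n log n) is the tightest (largest valid bound).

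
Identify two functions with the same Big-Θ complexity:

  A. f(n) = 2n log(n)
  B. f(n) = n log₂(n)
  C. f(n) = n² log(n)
A and B

Examining each function:
  A. 2n log(n) is O(n log n)
  B. n log₂(n) is O(n log n)
  C. n² log(n) is O(n² log n)

Functions A and B both have the same complexity class.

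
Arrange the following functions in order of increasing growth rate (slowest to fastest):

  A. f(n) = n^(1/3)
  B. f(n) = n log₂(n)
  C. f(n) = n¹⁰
A < B < C

Comparing growth rates:
A = n^(1/3) is O(n^(1/3))
B = n log₂(n) is O(n log n)
C = n¹⁰ is O(n¹⁰)

Therefore, the order from slowest to fastest is: A < B < C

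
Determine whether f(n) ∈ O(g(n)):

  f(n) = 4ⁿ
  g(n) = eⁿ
False

f(n) = 4ⁿ is O(4ⁿ), and g(n) = eⁿ is O(eⁿ).
Since O(4ⁿ) grows faster than O(eⁿ), f(n) = O(g(n)) is false.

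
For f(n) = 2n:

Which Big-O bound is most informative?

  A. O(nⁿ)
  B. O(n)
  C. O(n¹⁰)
B

f(n) = 2n is O(n).
All listed options are valid Big-O bounds (upper bounds),
but O(n) is the tightest (smallest valid bound).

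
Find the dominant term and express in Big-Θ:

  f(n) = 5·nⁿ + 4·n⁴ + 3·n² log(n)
Θ(nⁿ)

Order the terms by growth rate: 3·n² log(n) ≺ 4·n⁴ ≺ 5·nⁿ.
The fastest-growing term 5·nⁿ dominates as n → ∞; dropping its constant factor gives Θ(nⁿ).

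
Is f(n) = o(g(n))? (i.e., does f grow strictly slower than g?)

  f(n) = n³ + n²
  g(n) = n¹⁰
True

f(n) = n³ + n² is O(n³), and g(n) = n¹⁰ is O(n¹⁰).
Since O(n³) grows strictly slower than O(n¹⁰), f(n) = o(g(n)) is true.
This means lim(n→∞) f(n)/g(n) = 0.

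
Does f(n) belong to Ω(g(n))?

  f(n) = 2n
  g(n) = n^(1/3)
True

f(n) = 2n is O(n), and g(n) = n^(1/3) is O(n^(1/3)).
Since O(n) grows at least as fast as O(n^(1/3)), f(n) = Ω(g(n)) is true.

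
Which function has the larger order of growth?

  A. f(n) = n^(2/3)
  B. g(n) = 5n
B

f(n) = n^(2/3) is O(n^(2/3)), while g(n) = 5n is O(n).
Since O(n) grows faster than O(n^(2/3)), g(n) dominates.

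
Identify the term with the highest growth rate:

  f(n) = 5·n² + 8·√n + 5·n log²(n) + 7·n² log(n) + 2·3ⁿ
2·3ⁿ

Looking at each term:
  - 5·n² is O(n²)
  - 8·√n is O(√n)
  - 5·n log²(n) is O(n log² n)
  - 7·n² log(n) is O(n² log n)
  - 2·3ⁿ is O(3ⁿ)

The term 2·3ⁿ (O(3ⁿ)) grows fastest and dominates all others.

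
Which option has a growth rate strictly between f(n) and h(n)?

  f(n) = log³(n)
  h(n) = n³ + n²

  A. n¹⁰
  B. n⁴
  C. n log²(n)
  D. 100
C

We need g(n) with log³(n) = o(g(n)) and g(n) = o(n³ + n²), i.e. O(log³ n) ≺ g ≺ O(n³).
Check each option:
  A. n¹⁰ — O(n¹⁰) does not grow strictly slower than h(n)
  B. n⁴ — O(n⁴) does not grow strictly slower than h(n)
  C. n log²(n) — O(n log² n) is strictly between O(log³ n) and O(n³) ✓
  D. 100 — O(1) does not grow strictly faster than f(n)

Only option C (n log²(n)) lies strictly between.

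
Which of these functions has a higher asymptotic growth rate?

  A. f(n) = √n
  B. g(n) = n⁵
B

f(n) = √n is O(√n), while g(n) = n⁵ is O(n⁵).
Since O(n⁵) grows faster than O(√n), g(n) dominates.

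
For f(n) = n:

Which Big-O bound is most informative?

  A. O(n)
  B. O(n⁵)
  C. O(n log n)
A

f(n) = n is O(n).
All listed options are valid Big-O bounds (upper bounds),
but O(n) is the tightest (smallest valid bound).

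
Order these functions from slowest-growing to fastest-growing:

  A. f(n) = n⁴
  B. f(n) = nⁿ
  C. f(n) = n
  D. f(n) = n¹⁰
C < A < D < B

Comparing growth rates:
C = n is O(n)
A = n⁴ is O(n⁴)
D = n¹⁰ is O(n¹⁰)
B = nⁿ is O(nⁿ)

Therefore, the order from slowest to fastest is: C < A < D < B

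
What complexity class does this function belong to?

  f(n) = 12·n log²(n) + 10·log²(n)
O(n log² n)

The dominant term in 12·n log²(n) + 10·log²(n) is 12·n log²(n), which is Θ(n log² n).
Lower-order terms (10·log²(n)) are asymptotically negligible.
Constants are absorbed, so the tightest bound is O(n log² n).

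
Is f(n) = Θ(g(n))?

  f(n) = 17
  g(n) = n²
False

f(n) = 17 is O(1), and g(n) = n² is O(n²).
Since they have different growth rates, f(n) = Θ(g(n)) is false.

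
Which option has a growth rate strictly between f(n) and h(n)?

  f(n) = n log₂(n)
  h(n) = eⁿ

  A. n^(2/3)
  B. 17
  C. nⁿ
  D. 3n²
D

We need g(n) with n log₂(n) = o(g(n)) and g(n) = o(eⁿ), i.e. O(n log n) ≺ g ≺ O(eⁿ).
Check each option:
  A. n^(2/3) — O(n^(2/3)) does not grow strictly faster than f(n)
  B. 17 — O(1) does not grow strictly faster than f(n)
  C. nⁿ — O(nⁿ) does not grow strictly slower than h(n)
  D. 3n² — O(n²) is strictly between O(n log n) and O(eⁿ) ✓

Only option D (3n²) lies strictly between.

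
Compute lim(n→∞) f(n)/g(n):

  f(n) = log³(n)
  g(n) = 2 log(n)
∞

Since log³(n) (O(log³ n)) grows faster than 2 log(n) (O(log n)),
the ratio f(n)/g(n) → ∞ as n → ∞.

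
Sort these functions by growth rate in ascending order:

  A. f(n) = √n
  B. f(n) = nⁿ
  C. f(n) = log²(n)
C < A < B

Comparing growth rates:
C = log²(n) is O(log² n)
A = √n is O(√n)
B = nⁿ is O(nⁿ)

Therefore, the order from slowest to fastest is: C < A < B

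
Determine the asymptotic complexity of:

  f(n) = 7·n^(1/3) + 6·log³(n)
O(n^(1/3))

The dominant term in 7·n^(1/3) + 6·log³(n) is 7·n^(1/3), which is Θ(n^(1/3)).
Lower-order terms (6·log³(n)) are asymptotically negligible.
Constants are absorbed, so the tightest bound is O(n^(1/3)).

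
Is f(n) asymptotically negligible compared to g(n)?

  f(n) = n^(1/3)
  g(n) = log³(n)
False

f(n) = n^(1/3) is O(n^(1/3)), and g(n) = log³(n) is O(log³ n).
Since O(n^(1/3)) grows faster than or equal to O(log³ n), f(n) = o(g(n)) is false.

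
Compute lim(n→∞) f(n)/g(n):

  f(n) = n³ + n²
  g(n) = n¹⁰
0

Since n³ + n² (O(n³)) grows slower than n¹⁰ (O(n¹⁰)),
the ratio f(n)/g(n) → 0 as n → ∞.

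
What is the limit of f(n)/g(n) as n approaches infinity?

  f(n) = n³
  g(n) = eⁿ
0

Since n³ (O(n³)) grows slower than eⁿ (O(eⁿ)),
the ratio f(n)/g(n) → 0 as n → ∞.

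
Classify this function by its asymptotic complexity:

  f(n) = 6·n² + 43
O(n²)

The dominant term in 6·n² + 43 is 6·n², which is Θ(n²).
Lower-order terms (43) are asymptotically negligible.
Constants are absorbed, so the tightest bound is O(n²).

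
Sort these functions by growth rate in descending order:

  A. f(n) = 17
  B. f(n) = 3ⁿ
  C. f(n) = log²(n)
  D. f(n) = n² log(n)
B > D > C > A

Comparing growth rates:
B = 3ⁿ is O(3ⁿ)
D = n² log(n) is O(n² log n)
C = log²(n) is O(log² n)
A = 17 is O(1)

Therefore, the order from fastest to slowest is: B > D > C > A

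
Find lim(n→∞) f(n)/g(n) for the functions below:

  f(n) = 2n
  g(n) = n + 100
2

Since 2n and n + 100 have the same growth rate (O(n)),
the ratio converges to a constant: 2.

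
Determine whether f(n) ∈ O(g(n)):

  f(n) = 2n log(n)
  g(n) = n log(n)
True

f(n) = 2n log(n) and g(n) = n log(n) are both O(n log n).
Big-O permits equal growth rates (f ≤ c·g for some c), so f(n) = O(g(n)) is true.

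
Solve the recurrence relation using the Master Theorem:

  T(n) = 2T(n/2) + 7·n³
Θ(n³)

Master Theorem: a = 2, b = 2, f(n) = 7·n³.
Compute the critical exponent d = log₂(2) = 1.
Compare f(n) = Θ(n³) against n^d:
  k = 3 > d = 1, so f(n) = Ω(n^(d+ε)) — Case 3.
  Regularity: a·(n/b)^3/n^3 = a/b^3 = 2/8 < 1 ✓.
  The top-level work dominates: T(n) = Θ(f(n)) = Θ(n³).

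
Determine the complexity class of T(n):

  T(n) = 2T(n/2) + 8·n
Θ(n log n)

Master Theorem: a = 2, b = 2, f(n) = 8·n.
Compute the critical exponent d = log₂(2) = 1.
Compare f(n) = Θ(n) against n^d:
  k = 1 = d, so f(n) = Θ(n^d) — Case 2.
  Work is balanced across levels: T(n) = Θ(n^d log n) = Θ(n log n).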